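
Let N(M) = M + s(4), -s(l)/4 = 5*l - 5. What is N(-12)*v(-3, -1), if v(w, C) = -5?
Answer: 360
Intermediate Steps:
s(l) = 20 - 20*l (s(l) = -4*(5*l - 5) = -4*(-5 + 5*l) = 20 - 20*l)
N(M) = -60 + M (N(M) = M + (20 - 20*4) = M + (20 - 80) = M - 60 = -60 + M)
N(-12)*v(-3, -1) = (-60 - 12)*(-5) = -72*(-5) = 360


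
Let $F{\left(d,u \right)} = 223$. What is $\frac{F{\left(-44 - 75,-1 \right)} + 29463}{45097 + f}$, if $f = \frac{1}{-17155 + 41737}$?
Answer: $\frac{729741252}{1108574455} \approx 0.65827$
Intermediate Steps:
$f = \frac{1}{24582} \approx 4.068 \cdot 10^{-5}$
$\frac{F{\left(-44 - 75,-1 \right)} + 29463}{45097 + f} = \frac{223 + 29463}{45097 + \frac{1}{24582}} = \frac{29686}{\frac{1108574455}{24582}} = 29686 \cdot \frac{24582}{1108574455} = \frac{729741252}{1108574455}$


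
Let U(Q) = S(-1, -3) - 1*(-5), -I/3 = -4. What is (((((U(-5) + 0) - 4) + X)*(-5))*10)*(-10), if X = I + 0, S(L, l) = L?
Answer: 6000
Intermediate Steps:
I = 12 (I = -3*(-4) = 12)
X = 12 (X = 12 + 0 = 12)
U(Q) = 4 (U(Q) = -1 - 1*(-5) = -1 + 5 = 4)
(((((U(-5) + 0) - 4) + X)*(-5))*10)*(-10) = (((((4 + 0) - 4) + 12)*(-5))*10)*(-10) = ((((4 - 4) + 12)*(-5))*10)*(-10) = (((0 + 12)*(-5))*10)*(-10) = ((12*(-5))*10)*(-10) = -60*10*(-10) = -600*(-10) = 6000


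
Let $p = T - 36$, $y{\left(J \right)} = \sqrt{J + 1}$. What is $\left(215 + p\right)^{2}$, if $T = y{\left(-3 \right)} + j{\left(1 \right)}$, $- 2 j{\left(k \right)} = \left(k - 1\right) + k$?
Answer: $\frac{127441}{4} + 357 i \sqrt{2} \approx 31860.0 + 504.87 i$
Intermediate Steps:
$j{\left(k \right)} = \frac{1}{2} - k$ ($j{\left(k \right)} = - \frac{\left(k - 1\right) + k}{2} = - \frac{\left(-1 + k\right) + k}{2} = - \frac{-1 + 2 k}{2} = \frac{1}{2} - k$)
$y{\left(J \right)} = \sqrt{1 + J}$
$T = - \frac{1}{2} + i \sqrt{2}$ ($T = \sqrt{1 - 3} + \left(\frac{1}{2} - 1\right) = \sqrt{-2} + \left(\frac{1}{2} - 1\right) = i \sqrt{2} - \frac{1}{2} = - \frac{1}{2} + i \sqrt{2} \approx -0.5 + 1.4142 i$)
$p = - \frac{73}{2} + i \sqrt{2}$ ($p = \left(- \frac{1}{2} + i \sqrt{2}\right) - 36 = - \frac{73}{2} + i \sqrt{2} \approx -36.5 + 1.4142 i$)
$\left(215 + p\right)^{2} = \left(215 - \left(\frac{73}{2} - i \sqrt{2}\right)\right)^{2} = \left(\frac{357}{2} + i \sqrt{2}\right)^{2}$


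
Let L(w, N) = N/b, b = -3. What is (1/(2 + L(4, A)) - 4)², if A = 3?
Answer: 9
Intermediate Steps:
L(w, N) = -N/3 (L(w, N) = N/(-3) = N*(-⅓) = -N/3)
(1/(2 + L(4, A)) - 4)² = (1/(2 - ⅓*3) - 4)² = (1/(2 - 1) - 4)² = (1/1 - 4)² = (1 - 4)² = (-3)² = 9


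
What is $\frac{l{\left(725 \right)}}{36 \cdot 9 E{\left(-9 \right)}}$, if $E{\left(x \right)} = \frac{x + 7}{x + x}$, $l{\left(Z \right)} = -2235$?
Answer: $- \frac{745}{12} \approx -62.083$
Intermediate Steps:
$E{\left(x \right)} = \frac{7 + x}{2 x}$
$\frac{l{\left(725 \right)}}{36 \cdot 9 E{\left(-9 \right)}} = - \frac{2235}{36 \cdot 9 \frac{7 - 9}{2 \left(-9\right)}} = - \frac{2235}{324 \cdot \frac{1}{2} \left(- \frac{1}{9}\right) \left(-2\right)} = - \frac{2235}{324 \cdot \frac{1}{9}} = - \frac{2235}{36} = \left(-2235\right) \frac{1}{36} = - \frac{745}{12}$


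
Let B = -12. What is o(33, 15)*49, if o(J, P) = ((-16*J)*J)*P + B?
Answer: -12807228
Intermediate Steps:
o(J, P) = -12 - 16*P*J**2 (o(J, P) = ((-16*J)*J)*P - 12 = (-16*J**2)*P - 12 = -16*P*J**2 - 12 = -12 - 16*P*J**2)
o(33, 15)*49 = (-12 - 16*15*33**2)*49 = (-12 - 16*15*1089)*49 = (-12 - 261360)*49 = -261372*49 = -12807228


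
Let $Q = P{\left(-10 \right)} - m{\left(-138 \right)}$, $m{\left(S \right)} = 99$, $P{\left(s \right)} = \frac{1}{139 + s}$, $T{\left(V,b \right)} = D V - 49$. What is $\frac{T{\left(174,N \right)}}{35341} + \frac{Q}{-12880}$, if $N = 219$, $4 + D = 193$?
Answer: $\frac{5501063681}{5871977832} \approx 0.93683$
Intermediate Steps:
$D = 189$ ($D = -4 + 193 = 189$)
$T{\left(V,b \right)} = -49 + 189 V$ ($T{\left(V,b \right)} = 189 V - 49 = -49 + 189 V$)
$Q = - \frac{12770}{129}$ ($Q = \frac{1}{139 - 10} - 99 = \frac{1}{129} - 99 = - \frac{12770}{129} \approx -98.992$)
$\frac{T{\left(174,N \right)}}{35341} + \frac{Q}{-12880} = \frac{-49 + 189 \cdot 174}{35341} - \frac{12770}{129 \left(-12880\right)} = \left(-49 + 32886\right) \frac{1}{35341} - - \frac{1277}{166152} = 32837 \cdot \frac{1}{35341} + \frac{1277}{166152} = \frac{32837}{35341} + \frac{1277}{166152} = \frac{5501063681}{5871977832}$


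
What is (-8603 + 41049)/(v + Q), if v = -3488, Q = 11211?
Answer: 32446/7723 ≈ 4.2012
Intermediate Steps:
(-8603 + 41049)/(v + Q) = (-8603 + 41049)/(-3488 + 11211) = 32446/7723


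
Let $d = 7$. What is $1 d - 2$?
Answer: $5$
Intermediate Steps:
$1 d - 2 = 1 \cdot 7 - 2 = 7 - 2 = 5$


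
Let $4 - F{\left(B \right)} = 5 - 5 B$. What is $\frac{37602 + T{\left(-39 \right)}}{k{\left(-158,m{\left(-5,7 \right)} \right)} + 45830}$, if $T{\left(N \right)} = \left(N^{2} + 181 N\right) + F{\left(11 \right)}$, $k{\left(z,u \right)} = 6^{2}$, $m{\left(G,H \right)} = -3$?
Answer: $\frac{16059}{22933} \approx 0.70026$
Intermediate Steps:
$F{\left(B \right)} = -1 + 5 B$ ($F{\left(B \right)} = 4 - \left(5 - 5 B\right) = 4 + \left(-5 + 5 B\right) = -1 + 5 B$)
$k{\left(z,u \right)} = 36$
$T{\left(N \right)} = 54 + N^{2} + 181 N$ ($T{\left(N \right)} = \left(N^{2} + 181 N\right) + \left(-1 + 5 \cdot 11\right) = \left(N^{2} + 181 N\right) + \left(-1 + 55\right) = \left(N^{2} + 181 N\right) + 54 = 54 + N^{2} + 181 N$)
$\frac{37602 + T{\left(-39 \right)}}{k{\left(-158,m{\left(-5,7 \right)} \right)} + 45830} = \frac{37602 + \left(54 + \left(-39\right)^{2} + 181 \left(-39\right)\right)}{36 + 45830} = \frac{37602 + \left(54 + 1521 - 7059\right)}{45866} = \left(37602 - 5484\right) \frac{1}{45866} = 32118 \cdot \frac{1}{45866} = \frac{16059}{22933}$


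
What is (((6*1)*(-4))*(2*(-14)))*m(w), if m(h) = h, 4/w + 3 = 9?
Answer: 448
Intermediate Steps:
w = ⅔ (w = 4/(-3 + 9) = 4/6 = 4*(⅙) = ⅔ ≈ 0.66667)
(((6*1)*(-4))*(2*(-14)))*m(w) = (((6*1)*(-4))*(2*(-14)))*(⅔) = ((6*(-4))*(-28))*(⅔) = -24*(-28)*(⅔) = 672*(⅔) = 448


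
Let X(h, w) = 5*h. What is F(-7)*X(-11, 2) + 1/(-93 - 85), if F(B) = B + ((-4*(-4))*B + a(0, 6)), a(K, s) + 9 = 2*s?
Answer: 1135639/178 ≈ 6380.0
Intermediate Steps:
a(K, s) = -9 + 2*s
F(B) = 3 + 17*B (F(B) = B + ((-4*(-4))*B + (-9 + 2*6)) = B + (16*B + (-9 + 12)) = B + (16*B + 3) = B + (3 + 16*B) = 3 + 17*B)
F(-7)*X(-11, 2) + 1/(-93 - 85) = (3 + 17*(-7))*(5*(-11)) + 1/(-93 - 85) = (3 - 119)*(-55) + 1/(-178) = -116*(-55) - 1/178 = 6380 - 1/178 = 1135639/178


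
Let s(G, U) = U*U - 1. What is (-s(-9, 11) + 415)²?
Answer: 87025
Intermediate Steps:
s(G, U) = -1 + U² (s(G, U) = U² - 1 = -1 + U²)
(-s(-9, 11) + 415)² = (-(-1 + 11²) + 415)² = (-(-1 + 121) + 415)² = (-1*120 + 415)² = (-120 + 415)² = 295² = 87025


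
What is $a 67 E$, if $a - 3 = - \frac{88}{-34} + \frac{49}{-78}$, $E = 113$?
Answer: $\frac{49794467}{1326} \approx 37552.0$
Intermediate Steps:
$a = \frac{6577}{1326}$ ($a = 3 + \left(- \frac{88}{-34} + \frac{49}{-78}\right) = 3 + \left(\left(-88\right) \left(- \frac{1}{34}\right) + 49 \left(- \frac{1}{78}\right)\right) = 3 + \left(\frac{44}{17} - \frac{49}{78}\right) = 3 + \frac{2599}{1326} = \frac{6577}{1326} \approx 4.96$)
$a 67 E = \frac{6577}{1326} \cdot 67 \cdot 113 = \frac{440659}{1326} \cdot 113 = \frac{49794467}{1326}$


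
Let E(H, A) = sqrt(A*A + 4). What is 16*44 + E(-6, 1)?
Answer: 704 + sqrt(5) ≈ 706.24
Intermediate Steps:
E(H, A) = sqrt(4 + A**2) (E(H, A) = sqrt(A**2 + 4) = sqrt(4 + A**2))
16*44 + E(-6, 1) = 16*44 + sqrt(4 + 1**2) = 704 + sqrt(4 + 1) = 704 + sqrt(5)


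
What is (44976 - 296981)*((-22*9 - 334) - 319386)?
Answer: 80620935590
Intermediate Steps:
(44976 - 296981)*((-22*9 - 334) - 319386) = -252005*((-198 - 334) - 319386) = -252005*(-532 - 319386) = -252005*(-319918) = 80620935590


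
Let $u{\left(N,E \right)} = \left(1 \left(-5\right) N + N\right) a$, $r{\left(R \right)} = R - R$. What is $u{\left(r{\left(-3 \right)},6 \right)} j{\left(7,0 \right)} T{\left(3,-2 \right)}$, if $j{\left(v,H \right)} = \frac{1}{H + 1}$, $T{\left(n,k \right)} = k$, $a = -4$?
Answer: $0$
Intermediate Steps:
$r{\left(R \right)} = 0$
$u{\left(N,E \right)} = 16 N$ ($u{\left(N,E \right)} = \left(1 \left(-5\right) N + N\right) \left(-4\right) = \left(- 5 N + N\right) \left(-4\right) = - 4 N \left(-4\right) = 16 N$)
$j{\left(v,H \right)} = \frac{1}{1 + H}$
$u{\left(r{\left(-3 \right)},6 \right)} j{\left(7,0 \right)} T{\left(3,-2 \right)} = \frac{16 \cdot 0}{1 + 0} \left(-2\right) = \frac{0}{1} \left(-2\right) = 0 \cdot 1 \left(-2\right) = 0 \left(-2\right) = 0$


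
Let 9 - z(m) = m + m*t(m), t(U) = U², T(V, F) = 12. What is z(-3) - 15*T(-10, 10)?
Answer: -141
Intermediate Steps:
z(m) = 9 - m - m³ (z(m) = 9 - (m + m*m²) = 9 - (m + m³) = 9 + (-m - m³) = 9 - m - m³)
z(-3) - 15*T(-10, 10) = (9 - 1*(-3) - 1*(-3)³) - 15*12 = (9 + 3 - 1*(-27)) - 180 = (9 + 3 + 27) - 180 = 39 - 180 = -141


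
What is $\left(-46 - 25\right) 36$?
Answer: $-2556$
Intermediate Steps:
$\left(-46 - 25\right) 36 = \left(-71\right) 36 = -2556$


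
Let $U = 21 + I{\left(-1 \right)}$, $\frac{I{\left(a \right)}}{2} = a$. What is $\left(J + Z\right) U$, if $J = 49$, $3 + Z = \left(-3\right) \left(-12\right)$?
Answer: $1558$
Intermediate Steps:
$I{\left(a \right)} = 2 a$
$Z = 33$ ($Z = -3 - -36 = -3 + 36 = 33$)
$U = 19$ ($U = 21 + 2 \left(-1\right) = 21 - 2 = 19$)
$\left(J + Z\right) U = \left(49 + 33\right) 19 = 82 \cdot 19 = 1558$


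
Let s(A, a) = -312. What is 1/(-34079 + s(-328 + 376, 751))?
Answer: -1/34391 ≈ -2.9077e-5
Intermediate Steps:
1/(-34079 + s(-328 + 376, 751)) = 1/(-34079 - 312) = 1/(-34391) = -1/34391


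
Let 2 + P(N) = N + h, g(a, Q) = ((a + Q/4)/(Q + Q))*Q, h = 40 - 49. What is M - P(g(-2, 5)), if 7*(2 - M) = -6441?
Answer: 52277/56 ≈ 933.52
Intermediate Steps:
h = -9
M = 6455/7 (M = 2 - ⅐*(-6441) = 2 + 6441/7 = 6455/7 ≈ 922.14)
g(a, Q) = a/2 + Q/8 (g(a, Q) = ((a + Q*(¼))/((2*Q)))*Q = ((a + Q/4)*(1/(2*Q)))*Q = ((a + Q/4)/(2*Q))*Q = a/2 + Q/8)
P(N) = -11 + N (P(N) = -2 + (N - 9) = -2 + (-9 + N) = -11 + N)
M - P(g(-2, 5)) = 6455/7 - (-11 + ((½)*(-2) + (⅛)*5)) = 6455/7 - (-11 + (-1 + 5/8)) = 6455/7 - (-11 - 3/8) = 6455/7 - 1*(-91/8) = 6455/7 + 91/8 = 52277/56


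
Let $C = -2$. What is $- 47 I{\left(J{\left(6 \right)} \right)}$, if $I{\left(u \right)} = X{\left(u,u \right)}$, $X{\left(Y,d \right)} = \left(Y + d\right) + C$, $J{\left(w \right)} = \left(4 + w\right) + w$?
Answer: $-1410$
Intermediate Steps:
$J{\left(w \right)} = 4 + 2 w$
$X{\left(Y,d \right)} = -2 + Y + d$ ($X{\left(Y,d \right)} = \left(Y + d\right) - 2 = -2 + Y + d$)
$I{\left(u \right)} = -2 + 2 u$ ($I{\left(u \right)} = -2 + u + u = -2 + 2 u$)
$- 47 I{\left(J{\left(6 \right)} \right)} = - 47 \left(-2 + 2 \left(4 + 2 \cdot 6\right)\right) = - 47 \left(-2 + 2 \left(4 + 12\right)\right) = - 47 \left(-2 + 2 \cdot 16\right) = - 47 \left(-2 + 32\right) = \left(-47\right) 30 = -1410$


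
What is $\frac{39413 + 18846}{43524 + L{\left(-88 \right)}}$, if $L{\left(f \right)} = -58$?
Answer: $\frac{58259}{43466} \approx 1.3403$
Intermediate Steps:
$\frac{39413 + 18846}{43524 + L{\left(-88 \right)}} = \frac{39413 + 18846}{43524 - 58} = \frac{58259}{43466}$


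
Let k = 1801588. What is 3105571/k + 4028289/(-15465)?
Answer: -2403096489139/9287186140 ≈ -258.75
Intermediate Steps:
3105571/k + 4028289/(-15465) = 3105571/1801588 + 4028289/(-15465) = 3105571*(1/1801588) + 4028289*(-1/15465) = 3105571/1801588 - 1342763/5155 = -2403096489139/9287186140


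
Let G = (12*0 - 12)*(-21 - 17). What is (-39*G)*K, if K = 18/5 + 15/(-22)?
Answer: -2854332/55 ≈ -51897.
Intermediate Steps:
K = 321/110 (K = 18*(⅕) + 15*(-1/22) = 18/5 - 15/22 = 321/110 ≈ 2.9182)
G = 456 (G = (0 - 12)*(-38) = -12*(-38) = 456)
(-39*G)*K = -39*456*(321/110) = -17784*321/110 = -2854332/55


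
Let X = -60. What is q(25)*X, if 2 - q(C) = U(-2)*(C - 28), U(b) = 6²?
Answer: -6600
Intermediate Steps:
U(b) = 36
q(C) = 1010 - 36*C (q(C) = 2 - 36*(C - 28) = 2 - 36*(-28 + C) = 2 - (-1008 + 36*C) = 2 + (1008 - 36*C) = 1010 - 36*C)
q(25)*X = (1010 - 36*25)*(-60) = (1010 - 900)*(-60) = 110*(-60) = -6600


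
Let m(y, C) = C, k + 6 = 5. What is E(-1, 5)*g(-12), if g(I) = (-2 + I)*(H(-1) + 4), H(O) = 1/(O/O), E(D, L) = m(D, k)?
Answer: 70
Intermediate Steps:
k = -1 (k = -6 + 5 = -1)
E(D, L) = -1
H(O) = 1 (H(O) = 1/1 = 1)
g(I) = -10 + 5*I (g(I) = (-2 + I)*(1 + 4) = (-2 + I)*5 = -10 + 5*I)
E(-1, 5)*g(-12) = -(-10 + 5*(-12)) = -(-10 - 60) = -1*(-70) = 70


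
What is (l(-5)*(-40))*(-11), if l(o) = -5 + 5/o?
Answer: -2640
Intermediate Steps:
(l(-5)*(-40))*(-11) = ((-5 + 5/(-5))*(-40))*(-11) = ((-5 + 5*(-⅕))*(-40))*(-11) = ((-5 - 1)*(-40))*(-11) = -6*(-40)*(-11) = 240*(-11) = -2640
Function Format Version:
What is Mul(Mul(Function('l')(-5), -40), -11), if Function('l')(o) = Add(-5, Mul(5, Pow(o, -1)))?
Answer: -2640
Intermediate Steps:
Mul(Mul(Function('l')(-5), -40), -11) = Mul(Mul(Add(-5, Mul(5, Pow(-5, -1))), -40), -11) = Mul(Mul(Add(-5, Mul(5, Rational(-1, 5))), -40), -11) = Mul(Mul(Add(-5, -1), -40), -11) = Mul(Mul(-6, -40), -11) = Mul(240, -11) = -2640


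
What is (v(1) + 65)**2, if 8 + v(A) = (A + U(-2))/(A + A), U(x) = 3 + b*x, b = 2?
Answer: 3249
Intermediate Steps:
U(x) = 3 + 2*x
v(A) = -8 + (-1 + A)/(2*A) (v(A) = -8 + (A + (3 + 2*(-2)))/(A + A) = -8 + (A + (3 - 4))/((2*A)) = -8 + (A - 1)*(1/(2*A)) = -8 + (-1 + A)*(1/(2*A)) = -8 + (-1 + A)/(2*A))
(v(1) + 65)**2 = ((1/2)*(-1 - 15*1)/1 + 65)**2 = ((1/2)*1*(-1 - 15) + 65)**2 = ((1/2)*1*(-16) + 65)**2 = (-8 + 65)**2 = 57**2 = 3249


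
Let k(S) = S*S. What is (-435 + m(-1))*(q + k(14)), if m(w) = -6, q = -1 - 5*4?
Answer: -77175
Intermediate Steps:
q = -21 (q = -1 - 20 = -21)
k(S) = S²
(-435 + m(-1))*(q + k(14)) = (-435 - 6)*(-21 + 14²) = -441*(-21 + 196) = -441*175 = -77175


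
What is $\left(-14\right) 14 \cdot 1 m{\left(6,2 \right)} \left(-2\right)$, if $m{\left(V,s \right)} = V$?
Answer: $2352$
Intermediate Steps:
$\left(-14\right) 14 \cdot 1 m{\left(6,2 \right)} \left(-2\right) = \left(-14\right) 14 \cdot 1 \cdot 6 \left(-2\right) = - 196 \cdot 6 \left(-2\right) = \left(-196\right) \left(-12\right) = 2352$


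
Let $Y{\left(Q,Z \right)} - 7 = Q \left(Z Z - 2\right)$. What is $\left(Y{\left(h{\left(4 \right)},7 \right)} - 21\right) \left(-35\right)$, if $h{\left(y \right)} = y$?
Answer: $-6090$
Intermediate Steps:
$Y{\left(Q,Z \right)} = 7 + Q \left(-2 + Z^{2}\right)$ ($Y{\left(Q,Z \right)} = 7 + Q \left(Z Z - 2\right) = 7 + Q \left(Z^{2} - 2\right) = 7 + Q \left(-2 + Z^{2}\right)$)
$\left(Y{\left(h{\left(4 \right)},7 \right)} - 21\right) \left(-35\right) = \left(\left(7 - 8 + 4 \cdot 7^{2}\right) - 21\right) \left(-35\right) = \left(\left(7 - 8 + 4 \cdot 49\right) - 21\right) \left(-35\right) = \left(\left(7 - 8 + 196\right) - 21\right) \left(-35\right) = \left(195 - 21\right) \left(-35\right) = 174 \left(-35\right) = -6090$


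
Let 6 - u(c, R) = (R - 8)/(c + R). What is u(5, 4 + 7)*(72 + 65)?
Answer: 12741/16 ≈ 796.31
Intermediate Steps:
u(c, R) = 6 - (-8 + R)/(R + c) (u(c, R) = 6 - (R - 8)/(c + R) = 6 - (-8 + R)/(R + c))
u(5, 4 + 7)*(72 + 65) = ((8 + 5*(4 + 7) + 6*5)/((4 + 7) + 5))*(72 + 65) = ((8 + 5*11 + 30)/(11 + 5))*137 = ((8 + 55 + 30)/16)*137 = ((1/16)*93)*137 = (93/16)*137 = 12741/16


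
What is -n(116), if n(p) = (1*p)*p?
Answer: -13456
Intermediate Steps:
n(p) = p**2 (n(p) = p*p = p**2)
-n(116) = -1*116**2 = -1*13456 = -13456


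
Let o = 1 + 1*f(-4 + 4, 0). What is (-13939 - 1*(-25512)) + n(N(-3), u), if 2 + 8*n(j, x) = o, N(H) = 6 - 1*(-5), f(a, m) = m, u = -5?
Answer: 92583/8 ≈ 11573.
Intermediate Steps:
o = 1 (o = 1 + 1*0 = 1 + 0 = 1)
N(H) = 11 (N(H) = 6 + 5 = 11)
n(j, x) = -⅛ (n(j, x) = -¼ + (⅛)*1 = -¼ + ⅛ = -⅛)
(-13939 - 1*(-25512)) + n(N(-3), u) = (-13939 - 1*(-25512)) - ⅛ = (-13939 + 25512) - ⅛ = 11573 - ⅛ = 92583/8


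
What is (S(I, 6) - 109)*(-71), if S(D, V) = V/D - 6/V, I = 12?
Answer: 15549/2 ≈ 7774.5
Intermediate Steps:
S(D, V) = -6/V + V/D
(S(I, 6) - 109)*(-71) = ((-6/6 + 6/12) - 109)*(-71) = ((-6*1/6 + 6*(1/12)) - 109)*(-71) = ((-1 + 1/2) - 109)*(-71) = (-1/2 - 109)*(-71) = -219/2*(-71) = 15549/2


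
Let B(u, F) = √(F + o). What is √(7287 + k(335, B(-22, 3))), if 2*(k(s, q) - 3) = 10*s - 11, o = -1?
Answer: 3*√3982/2 ≈ 94.655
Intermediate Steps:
B(u, F) = √(-1 + F) (B(u, F) = √(F - 1) = √(-1 + F))
k(s, q) = -5/2 + 5*s (k(s, q) = 3 + (10*s - 11)/2 = 3 + (-11 + 10*s)/2 = 3 + (-11/2 + 5*s) = -5/2 + 5*s)
√(7287 + k(335, B(-22, 3))) = √(7287 + (-5/2 + 5*335)) = √(7287 + (-5/2 + 1675)) = √(7287 + 3345/2) = √(17919/2) = 3*√3982/2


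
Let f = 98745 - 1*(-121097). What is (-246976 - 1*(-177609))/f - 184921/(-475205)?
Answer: 7689857247/104470017610 ≈ 0.073608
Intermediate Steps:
f = 219842 (f = 98745 + 121097 = 219842)
(-246976 - 1*(-177609))/f - 184921/(-475205) = (-246976 - 1*(-177609))/219842 - 184921/(-475205) = (-246976 + 177609)*(1/219842) - 184921*(-1/475205) = -69367*1/219842 + 184921/475205 = -69367/219842 + 184921/475205 = 7689857247/104470017610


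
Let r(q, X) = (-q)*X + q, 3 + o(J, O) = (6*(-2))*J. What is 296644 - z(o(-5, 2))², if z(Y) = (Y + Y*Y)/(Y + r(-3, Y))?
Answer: 1667408096/5625 ≈ 2.9643e+5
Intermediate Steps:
o(J, O) = -3 - 12*J (o(J, O) = -3 + (6*(-2))*J = -3 - 12*J)
r(q, X) = q - X*q (r(q, X) = -X*q + q = q - X*q)
z(Y) = (Y + Y²)/(-3 + 4*Y) (z(Y) = (Y + Y*Y)/(Y - 3*(1 - Y)) = (Y + Y²)/(Y + (-3 + 3*Y)) = (Y + Y²)/(-3 + 4*Y))
296644 - z(o(-5, 2))² = 296644 - ((-3 - 12*(-5))*(1 + (-3 - 12*(-5)))/(-3 + 4*(-3 - 12*(-5))))² = 296644 - ((-3 + 60)*(1 + (-3 + 60))/(-3 + 4*(-3 + 60)))² = 296644 - (57*(1 + 57)/(-3 + 4*57))² = 296644 - (57*58/(-3 + 228))² = 296644 - (57*58/225)² = 296644 - (57*(1/225)*58)² = 296644 - (1102/75)² = 296644 - 1*1214404/5625 = 296644 - 1214404/5625 = 1667408096/5625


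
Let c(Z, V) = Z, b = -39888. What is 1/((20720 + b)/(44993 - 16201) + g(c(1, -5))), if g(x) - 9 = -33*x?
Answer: -3599/88772 ≈ -0.040542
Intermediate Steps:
g(x) = 9 - 33*x
1/((20720 + b)/(44993 - 16201) + g(c(1, -5))) = 1/((20720 - 39888)/(44993 - 16201) + (9 - 33*1)) = 1/(-19168/28792 + (9 - 33)) = 1/(-19168*1/28792 - 24) = 1/(-2396/3599 - 24) = 1/(-88772/3599) = -3599/88772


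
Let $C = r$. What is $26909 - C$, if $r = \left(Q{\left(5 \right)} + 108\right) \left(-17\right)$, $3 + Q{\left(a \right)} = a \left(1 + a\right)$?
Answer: $29204$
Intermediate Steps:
$Q{\left(a \right)} = -3 + a \left(1 + a\right)$
$r = -2295$ ($r = \left(\left(-3 + 5 + 5^{2}\right) + 108\right) \left(-17\right) = \left(\left(-3 + 5 + 25\right) + 108\right) \left(-17\right) = \left(27 + 108\right) \left(-17\right) = 135 \left(-17\right) = -2295$)
$C = -2295$
$26909 - C = 26909 - -2295 = 26909 + 2295 = 29204$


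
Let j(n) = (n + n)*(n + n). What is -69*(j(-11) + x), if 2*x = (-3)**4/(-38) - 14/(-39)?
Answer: -32934827/988 ≈ -33335.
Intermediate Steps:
j(n) = 4*n**2 (j(n) = (2*n)*(2*n) = 4*n**2)
x = -2627/2964 (x = ((-3)**4/(-38) - 14/(-39))/2 = (81*(-1/38) - 14*(-1/39))/2 = (-81/38 + 14/39)/2 = (1/2)*(-2627/1482) = -2627/2964 ≈ -0.88630)
-69*(j(-11) + x) = -69*(4*(-11)**2 - 2627/2964) = -69*(4*121 - 2627/2964) = -69*(484 - 2627/2964) = -69*1431949/2964 = -32934827/988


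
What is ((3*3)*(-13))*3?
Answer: -351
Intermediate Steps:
((3*3)*(-13))*3 = (9*(-13))*3 = -117*3 = -351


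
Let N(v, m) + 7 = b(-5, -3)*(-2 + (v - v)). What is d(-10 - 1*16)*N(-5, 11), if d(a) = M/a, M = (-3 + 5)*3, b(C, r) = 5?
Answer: 51/13 ≈ 3.9231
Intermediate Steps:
M = 6 (M = 2*3 = 6)
d(a) = 6/a
N(v, m) = -17 (N(v, m) = -7 + 5*(-2 + (v - v)) = -7 + 5*(-2 + 0) = -7 + 5*(-2) = -7 - 10 = -17)
d(-10 - 1*16)*N(-5, 11) = (6/(-10 - 1*16))*(-17) = (6/(-10 - 16))*(-17) = (6/(-26))*(-17) = (6*(-1/26))*(-17) = -3/13*(-17) = 51/13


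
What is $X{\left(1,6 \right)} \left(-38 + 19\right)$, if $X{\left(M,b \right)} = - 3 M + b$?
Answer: $-57$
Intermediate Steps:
$X{\left(M,b \right)} = b - 3 M$
$X{\left(1,6 \right)} \left(-38 + 19\right) = \left(6 - 3\right) \left(-38 + 19\right) = \left(6 - 3\right) \left(-19\right) = 3 \left(-19\right) = -57$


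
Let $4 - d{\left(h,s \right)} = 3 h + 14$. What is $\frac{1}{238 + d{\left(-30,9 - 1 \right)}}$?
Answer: $\frac{1}{318} \approx 0.0031447$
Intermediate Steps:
$d{\left(h,s \right)} = -10 - 3 h$ ($d{\left(h,s \right)} = 4 - \left(3 h + 14\right) = 4 - \left(14 + 3 h\right) = -10 - 3 h$)
$\frac{1}{238 + d{\left(-30,9 - 1 \right)}} = \frac{1}{238 - -80} = \frac{1}{238 + \left(-10 + 90\right)} = \frac{1}{238 + 80} = \frac{1}{318}$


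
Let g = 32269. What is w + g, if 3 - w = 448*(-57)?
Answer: 57808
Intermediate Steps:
w = 25539 (w = 3 - 448*(-57) = 3 - 1*(-25536) = 3 + 25536 = 25539)
w + g = 25539 + 32269 = 57808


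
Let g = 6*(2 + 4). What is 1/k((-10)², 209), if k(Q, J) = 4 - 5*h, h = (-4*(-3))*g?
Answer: -1/2156 ≈ -0.00046382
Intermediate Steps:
g = 36 (g = 6*6 = 36)
h = 432 (h = -4*(-3)*36 = 12*36 = 432)
k(Q, J) = -2156 (k(Q, J) = 4 - 5*432 = 4 - 2160 = -2156)
1/k((-10)², 209) = 1/(-2156) = -1/2156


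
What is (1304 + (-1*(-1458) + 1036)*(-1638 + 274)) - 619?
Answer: -3401131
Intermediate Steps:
(1304 + (-1*(-1458) + 1036)*(-1638 + 274)) - 619 = (1304 + (1458 + 1036)*(-1364)) - 619 = (1304 + 2494*(-1364)) - 619 = (1304 - 3401816) - 619 = -3400512 - 619 = -3401131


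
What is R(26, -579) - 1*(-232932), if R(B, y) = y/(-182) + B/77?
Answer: 466336909/2002 ≈ 2.3294e+5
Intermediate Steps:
R(B, y) = -y/182 + B/77 (R(B, y) = y*(-1/182) + B*(1/77) = -y/182 + B/77)
R(26, -579) - 1*(-232932) = (-1/182*(-579) + (1/77)*26) - 1*(-232932) = (579/182 + 26/77) + 232932 = 7045/2002 + 232932 = 466336909/2002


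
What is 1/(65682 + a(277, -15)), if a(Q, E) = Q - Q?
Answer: 1/65682 ≈ 1.5225e-5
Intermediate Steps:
a(Q, E) = 0
1/(65682 + a(277, -15)) = 1/(65682 + 0) = 1/65682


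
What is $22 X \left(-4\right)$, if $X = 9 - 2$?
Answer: $-616$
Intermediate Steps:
$X = 7$ ($X = 9 - 2 = 7$)
$22 X \left(-4\right) = 22 \cdot 7 \left(-4\right) = 154 \left(-4\right) = -616$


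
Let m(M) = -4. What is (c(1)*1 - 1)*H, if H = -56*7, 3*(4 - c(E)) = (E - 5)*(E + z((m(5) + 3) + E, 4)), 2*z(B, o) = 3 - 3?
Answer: -5096/3 ≈ -1698.7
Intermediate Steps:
z(B, o) = 0 (z(B, o) = (3 - 3)/2 = (½)*0 = 0)
c(E) = 4 - E*(-5 + E)/3 (c(E) = 4 - (E - 5)*(E + 0)/3 = 4 - (-5 + E)*E/3 = 4 - E*(-5 + E)/3)
H = -392
(c(1)*1 - 1)*H = ((4 - ⅓*1² + (5/3)*1)*1 - 1)*(-392) = ((4 - ⅓*1 + 5/3)*1 - 1)*(-392) = ((4 - ⅓ + 5/3)*1 - 1)*(-392) = ((16/3)*1 - 1)*(-392) = (16/3 - 1)*(-392) = (13/3)*(-392) = -5096/3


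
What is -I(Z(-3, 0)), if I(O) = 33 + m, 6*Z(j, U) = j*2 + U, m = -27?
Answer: -6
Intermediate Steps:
Z(j, U) = j/3 + U/6 (Z(j, U) = (j*2 + U)/6 = (2*j + U)/6 = (U + 2*j)/6 = j/3 + U/6)
I(O) = 6 (I(O) = 33 - 27 = 6)
-I(Z(-3, 0)) = -1*6 = -6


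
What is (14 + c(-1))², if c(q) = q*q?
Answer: 225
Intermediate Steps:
c(q) = q²
(14 + c(-1))² = (14 + (-1)²)² = (14 + 1)² = 15² = 225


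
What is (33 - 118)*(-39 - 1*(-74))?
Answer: -2975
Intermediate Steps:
(33 - 118)*(-39 - 1*(-74)) = -85*(-39 + 74) = -85*35 = -2975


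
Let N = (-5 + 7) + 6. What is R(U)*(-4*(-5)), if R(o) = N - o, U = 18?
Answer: -200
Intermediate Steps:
N = 8 (N = 2 + 6 = 8)
R(o) = 8 - o
R(U)*(-4*(-5)) = (8 - 1*18)*(-4*(-5)) = (8 - 18)*20 = -10*20 = -200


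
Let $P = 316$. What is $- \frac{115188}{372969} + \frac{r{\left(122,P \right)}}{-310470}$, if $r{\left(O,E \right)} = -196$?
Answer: $- \frac{68370338}{221830815} \approx -0.30821$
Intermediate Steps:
$- \frac{115188}{372969} + \frac{r{\left(122,P \right)}}{-310470} = - \frac{115188}{372969} - \frac{196}{-310470} = \left(-115188\right) \frac{1}{372969} - - \frac{98}{155235} = - \frac{1324}{4287} + \frac{98}{155235} = - \frac{68370338}{221830815}$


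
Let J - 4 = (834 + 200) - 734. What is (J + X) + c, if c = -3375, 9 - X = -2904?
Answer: -158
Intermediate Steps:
X = 2913 (X = 9 - 1*(-2904) = 9 + 2904 = 2913)
J = 304 (J = 4 + ((834 + 200) - 734) = 4 + (1034 - 734) = 4 + 300 = 304)
(J + X) + c = (304 + 2913) - 3375 = 3217 - 3375 = -158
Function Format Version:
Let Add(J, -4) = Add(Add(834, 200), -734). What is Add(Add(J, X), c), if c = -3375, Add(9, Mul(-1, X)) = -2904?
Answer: -158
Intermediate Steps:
X = 2913 (X = Add(9, Mul(-1, -2904)) = Add(9, 2904) = 2913)
J = 304 (J = Add(4, Add(Add(834, 200), -734)) = Add(4, Add(1034, -734)) = Add(4, 300) = 304)
Add(Add(J, X), c) = Add(Add(304, 2913), -3375) = Add(3217, -3375) = -158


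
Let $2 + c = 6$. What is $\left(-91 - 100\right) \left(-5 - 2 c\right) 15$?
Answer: $37245$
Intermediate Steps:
$c = 4$ ($c = -2 + 6 = 4$)
$\left(-91 - 100\right) \left(-5 - 2 c\right) 15 = \left(-91 - 100\right) \left(-5 - 8\right) 15 = - 191 \left(-5 - 8\right) 15 = - 191 \left(\left(-13\right) 15\right) = \left(-191\right) \left(-195\right) = 37245$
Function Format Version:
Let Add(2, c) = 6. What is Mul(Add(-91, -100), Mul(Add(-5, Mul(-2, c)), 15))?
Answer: 37245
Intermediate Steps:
c = 4 (c = Add(-2, 6) = 4)
Mul(Add(-91, -100), Mul(Add(-5, Mul(-2, c)), 15)) = Mul(Add(-91, -100), Mul(Add(-5, Mul(-2, 4)), 15)) = Mul(-191, Mul(Add(-5, -8), 15)) = Mul(-191, Mul(-13, 15)) = Mul(-191, -195) = 37245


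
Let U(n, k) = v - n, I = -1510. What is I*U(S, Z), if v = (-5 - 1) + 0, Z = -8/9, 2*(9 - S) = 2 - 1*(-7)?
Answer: 15855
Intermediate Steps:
S = 9/2 (S = 9 - (2 - 1*(-7))/2 = 9 - (2 + 7)/2 = 9 - ½*9 = 9 - 9/2 = 9/2 ≈ 4.5000)
Z = -8/9 (Z = -8*⅑ = -8/9 ≈ -0.88889)
v = -6 (v = -6 + 0 = -6)
U(n, k) = -6 - n
I*U(S, Z) = -1510*(-6 - 1*9/2) = -1510*(-6 - 9/2) = -1510*(-21/2) = 15855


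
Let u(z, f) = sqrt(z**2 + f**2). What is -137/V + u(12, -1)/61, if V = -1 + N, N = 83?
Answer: -137/82 + sqrt(145)/61 ≈ -1.4733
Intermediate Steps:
u(z, f) = sqrt(f**2 + z**2)
V = 82 (V = -1 + 83 = 82)
-137/V + u(12, -1)/61 = -137/82 + sqrt((-1)**2 + 12**2)/61 = -137*1/82 + sqrt(1 + 144)*(1/61) = -137/82 + sqrt(145)*(1/61) = -137/82 + sqrt(145)/61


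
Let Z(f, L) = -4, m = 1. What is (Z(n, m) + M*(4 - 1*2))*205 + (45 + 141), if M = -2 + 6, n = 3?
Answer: 1006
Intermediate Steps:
M = 4
(Z(n, m) + M*(4 - 1*2))*205 + (45 + 141) = (-4 + 4*(4 - 1*2))*205 + (45 + 141) = (-4 + 4*(4 - 2))*205 + 186 = (-4 + 4*2)*205 + 186 = (-4 + 8)*205 + 186 = 4*205 + 186 = 820 + 186 = 1006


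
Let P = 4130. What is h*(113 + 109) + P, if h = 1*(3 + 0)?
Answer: 4796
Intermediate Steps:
h = 3 (h = 1*3 = 3)
h*(113 + 109) + P = 3*(113 + 109) + 4130 = 3*222 + 4130 = 666 + 4130 = 4796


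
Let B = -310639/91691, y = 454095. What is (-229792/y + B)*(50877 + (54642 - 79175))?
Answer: -4271138888794088/41636424645 ≈ -1.0258e+5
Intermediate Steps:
B = -310639/91691 (B = -310639*1/91691 = -310639/91691 ≈ -3.3879)
(-229792/y + B)*(50877 + (54642 - 79175)) = (-229792/454095 - 310639/91691)*(50877 + (54642 - 79175)) = (-229792*1/454095 - 310639/91691)*(50877 - 24533) = (-229792/454095 - 310639/91691)*26344 = -162129474977/41636424645*26344 = -4271138888794088/41636424645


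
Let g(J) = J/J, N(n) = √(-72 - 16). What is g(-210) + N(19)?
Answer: 1 + 2*I*√22 ≈ 1.0 + 9.3808*I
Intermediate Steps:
N(n) = 2*I*√22 (N(n) = √(-88) = 2*I*√22)
g(J) = 1
g(-210) + N(19) = 1 + 2*I*√22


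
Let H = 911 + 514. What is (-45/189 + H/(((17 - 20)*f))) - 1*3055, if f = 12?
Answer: -86655/28 ≈ -3094.8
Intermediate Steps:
H = 1425
(-45/189 + H/(((17 - 20)*f))) - 1*3055 = (-45/189 + 1425/(((17 - 20)*12))) - 1*3055 = (-45*1/189 + 1425/((-3*12))) - 3055 = (-5/21 + 1425/(-36)) - 3055 = (-5/21 + 1425*(-1/36)) - 3055 = (-5/21 - 475/12) - 3055 = -1115/28 - 3055 = -86655/28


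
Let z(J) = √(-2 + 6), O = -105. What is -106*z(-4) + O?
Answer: -317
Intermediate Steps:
z(J) = 2 (z(J) = √4 = 2)
-106*z(-4) + O = -106*2 - 105 = -212 - 105 = -317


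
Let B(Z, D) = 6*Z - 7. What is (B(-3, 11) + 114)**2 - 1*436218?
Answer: -428297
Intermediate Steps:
B(Z, D) = -7 + 6*Z
(B(-3, 11) + 114)**2 - 1*436218 = ((-7 + 6*(-3)) + 114)**2 - 1*436218 = ((-7 - 18) + 114)**2 - 436218 = (-25 + 114)**2 - 436218 = 89**2 - 436218 = 7921 - 436218 = -428297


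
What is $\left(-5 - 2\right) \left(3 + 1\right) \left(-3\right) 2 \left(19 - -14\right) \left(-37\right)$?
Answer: $-205128$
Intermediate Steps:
$\left(-5 - 2\right) \left(3 + 1\right) \left(-3\right) 2 \left(19 - -14\right) \left(-37\right) = \left(-7\right) 4 \left(-3\right) 2 \left(19 + 14\right) \left(-37\right) = \left(-28\right) \left(-3\right) 2 \cdot 33 \left(-37\right) = 84 \cdot 2 \cdot 33 \left(-37\right) = 168 \cdot 33 \left(-37\right) = 5544 \left(-37\right) = -205128$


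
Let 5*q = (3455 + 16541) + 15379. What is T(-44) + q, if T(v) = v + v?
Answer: 6987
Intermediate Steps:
T(v) = 2*v
q = 7075 (q = ((3455 + 16541) + 15379)/5 = (19996 + 15379)/5 = (⅕)*35375 = 7075)
T(-44) + q = 2*(-44) + 7075 = -88 + 7075 = 6987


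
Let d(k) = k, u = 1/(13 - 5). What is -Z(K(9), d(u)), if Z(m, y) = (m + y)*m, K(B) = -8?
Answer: -63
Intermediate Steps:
u = ⅛ (u = 1/8 = ⅛ ≈ 0.12500)
Z(m, y) = m*(m + y)
-Z(K(9), d(u)) = -(-8)*(-8 + ⅛) = -(-8)*(-63)/8 = -1*63 = -63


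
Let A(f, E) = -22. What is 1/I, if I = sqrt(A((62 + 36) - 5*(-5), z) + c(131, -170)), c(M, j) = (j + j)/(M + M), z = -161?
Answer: -I*sqrt(99953)/1526 ≈ -0.20718*I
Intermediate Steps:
c(M, j) = j/M (c(M, j) = (2*j)/((2*M)) = (2*j)*(1/(2*M)) = j/M)
I = 2*I*sqrt(99953)/131 (I = sqrt(-22 - 170/131) = sqrt(-3052/131) = 2*I*sqrt(99953)/131 ≈ 4.8268*I)
1/I = 1/(2*I*sqrt(99953)/131) = -I*sqrt(99953)/1526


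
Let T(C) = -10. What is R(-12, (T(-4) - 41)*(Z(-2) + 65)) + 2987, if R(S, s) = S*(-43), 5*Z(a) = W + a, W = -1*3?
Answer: 3503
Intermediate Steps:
W = -3
Z(a) = -⅗ + a/5 (Z(a) = (-3 + a)/5 = -⅗ + a/5)
R(S, s) = -43*S
R(-12, (T(-4) - 41)*(Z(-2) + 65)) + 2987 = -43*(-12) + 2987 = 516 + 2987 = 3503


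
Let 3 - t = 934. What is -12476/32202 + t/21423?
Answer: -49542235/114977241 ≈ -0.43089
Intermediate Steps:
t = -931 (t = 3 - 1*934 = 3 - 934 = -931)
-12476/32202 + t/21423 = -12476/32202 - 931/21423 = -12476*1/32202 - 931*1/21423 = -6238/16101 - 931/21423 = -49542235/114977241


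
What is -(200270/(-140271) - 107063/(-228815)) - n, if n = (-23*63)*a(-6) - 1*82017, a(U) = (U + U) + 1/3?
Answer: 2089872647363857/32096108865 ≈ 65113.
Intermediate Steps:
a(U) = ⅓ + 2*U (a(U) = 2*U + ⅓ = ⅓ + 2*U)
n = -65112 (n = (-23*63)*(⅓ + 2*(-6)) - 1*82017 = -1449*(⅓ - 12) - 82017 = -1449*(-35/3) - 82017 = 16905 - 82017 = -65112)
-(200270/(-140271) - 107063/(-228815)) - n = -(200270/(-140271) - 107063/(-228815)) - 1*(-65112) = -(200270*(-1/140271) - 107063*(-1/228815)) + 65112 = -(-200270/140271 + 107063/228815) + 65112 = -1*(-30806945977/32096108865) + 65112 = 30806945977/32096108865 + 65112 = 2089872647363857/32096108865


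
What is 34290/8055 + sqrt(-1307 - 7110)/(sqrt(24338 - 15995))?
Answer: 762/179 + I*sqrt(866951)/927 ≈ 4.257 + 1.0044*I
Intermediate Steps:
34290/8055 + sqrt(-1307 - 7110)/(sqrt(24338 - 15995)) = 34290*(1/8055) + sqrt(-8417)/(sqrt(8343)) = 762/179 + (I*sqrt(8417))/((9*sqrt(103))) = 762/179 + (I*sqrt(8417))*(sqrt(103)/927) = 762/179 + I*sqrt(866951)/927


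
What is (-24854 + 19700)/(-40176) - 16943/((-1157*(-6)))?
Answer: -17914525/7747272 ≈ -2.3124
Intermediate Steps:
(-24854 + 19700)/(-40176) - 16943/((-1157*(-6))) = -5154*(-1/40176) - 16943/6942 = 859/6696 - 16943*1/6942 = 859/6696 - 16943/6942 = -17914525/7747272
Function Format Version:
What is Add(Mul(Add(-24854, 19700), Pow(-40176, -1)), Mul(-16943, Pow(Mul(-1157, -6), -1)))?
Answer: Rational(-17914525, 7747272) ≈ -2.3124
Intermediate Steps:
Add(Mul(Add(-24854, 19700), Pow(-40176, -1)), Mul(-16943, Pow(Mul(-1157, -6), -1))) = Add(Mul(-5154, Rational(-1, 40176)), Mul(-16943, Pow(6942, -1))) = Add(Rational(859, 6696), Mul(-16943, Rational(1, 6942))) = Add(Rational(859, 6696), Rational(-16943, 6942)) = Rational(-17914525, 7747272)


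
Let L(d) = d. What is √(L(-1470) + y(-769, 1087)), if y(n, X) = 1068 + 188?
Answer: I*√214 ≈ 14.629*I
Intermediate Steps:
y(n, X) = 1256
√(L(-1470) + y(-769, 1087)) = √(-1470 + 1256) = √(-214) = I*√214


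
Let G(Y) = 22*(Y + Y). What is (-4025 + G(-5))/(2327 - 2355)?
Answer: 4245/28 ≈ 151.61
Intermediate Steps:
G(Y) = 44*Y (G(Y) = 22*(2*Y) = 44*Y)
(-4025 + G(-5))/(2327 - 2355) = (-4025 + 44*(-5))/(2327 - 2355) = (-4025 - 220)/(-28) = -4245*(-1/28) = 4245/28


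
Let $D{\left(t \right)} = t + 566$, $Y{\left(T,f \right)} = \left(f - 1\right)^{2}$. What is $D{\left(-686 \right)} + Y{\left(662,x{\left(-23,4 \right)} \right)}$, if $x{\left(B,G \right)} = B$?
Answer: $456$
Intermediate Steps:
$Y{\left(T,f \right)} = \left(-1 + f\right)^{2}$
$D{\left(t \right)} = 566 + t$
$D{\left(-686 \right)} + Y{\left(662,x{\left(-23,4 \right)} \right)} = \left(566 - 686\right) + \left(-1 - 23\right)^{2} = -120 + \left(-24\right)^{2} = -120 + 576 = 456$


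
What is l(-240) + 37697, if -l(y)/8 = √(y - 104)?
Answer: 37697 - 16*I*√86 ≈ 37697.0 - 148.38*I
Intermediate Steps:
l(y) = -8*√(-104 + y) (l(y) = -8*√(y - 104) = -8*√(-104 + y))
l(-240) + 37697 = -8*√(-104 - 240) + 37697 = -16*I*√86 + 37697 = 37697 - 16*I*√86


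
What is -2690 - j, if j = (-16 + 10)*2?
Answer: -2678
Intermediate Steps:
j = -12 (j = -6*2 = -12)
-2690 - j = -2690 - 1*(-12) = -2690 + 12 = -2678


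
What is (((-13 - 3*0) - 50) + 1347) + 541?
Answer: 1825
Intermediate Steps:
(((-13 - 3*0) - 50) + 1347) + 541 = (((-13 + 0) - 50) + 1347) + 541 = ((-13 - 50) + 1347) + 541 = (-63 + 1347) + 541 = 1284 + 541 = 1825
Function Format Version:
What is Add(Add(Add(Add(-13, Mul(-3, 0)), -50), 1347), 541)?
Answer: 1825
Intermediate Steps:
Add(Add(Add(Add(-13, Mul(-3, 0)), -50), 1347), 541) = Add(Add(Add(Add(-13, 0), -50), 1347), 541) = Add(Add(Add(-13, -50), 1347), 541) = Add(Add(-63, 1347), 541) = Add(1284, 541) = 1825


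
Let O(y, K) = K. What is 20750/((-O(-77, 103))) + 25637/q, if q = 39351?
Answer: -813892639/4053153 ≈ -200.80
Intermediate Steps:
20750/((-O(-77, 103))) + 25637/q = 20750/((-1*103)) + 25637/39351 = 20750/(-103) + 25637*(1/39351) = 20750*(-1/103) + 25637/39351 = -20750/103 + 25637/39351 = -813892639/4053153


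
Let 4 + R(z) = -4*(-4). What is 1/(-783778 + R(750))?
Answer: -1/783766 ≈ -1.2759e-6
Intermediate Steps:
R(z) = 12 (R(z) = -4 - 4*(-4) = -4 + 16 = 12)
1/(-783778 + R(750)) = 1/(-783778 + 12) = 1/(-783766) = -1/783766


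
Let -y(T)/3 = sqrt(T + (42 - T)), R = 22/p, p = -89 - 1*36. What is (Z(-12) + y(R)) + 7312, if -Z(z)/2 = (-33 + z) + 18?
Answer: 7366 - 3*sqrt(42) ≈ 7346.6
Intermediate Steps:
Z(z) = 30 - 2*z (Z(z) = -2*((-33 + z) + 18) = -2*(-15 + z) = 30 - 2*z)
p = -125 (p = -89 - 36 = -125)
R = -22/125 (R = 22/(-125) = 22*(-1/125) = -22/125 ≈ -0.17600)
y(T) = -3*sqrt(42) (y(T) = -3*sqrt(T + (42 - T)) = -3*sqrt(42))
(Z(-12) + y(R)) + 7312 = ((30 - 2*(-12)) - 3*sqrt(42)) + 7312 = ((30 + 24) - 3*sqrt(42)) + 7312 = (54 - 3*sqrt(42)) + 7312 = 7366 - 3*sqrt(42)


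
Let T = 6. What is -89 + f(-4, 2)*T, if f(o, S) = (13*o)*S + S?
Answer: -701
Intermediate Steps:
f(o, S) = S + 13*S*o (f(o, S) = 13*S*o + S = S + 13*S*o)
-89 + f(-4, 2)*T = -89 + (2*(1 + 13*(-4)))*6 = -89 + (2*(1 - 52))*6 = -89 + (2*(-51))*6 = -89 - 102*6 = -89 - 612 = -701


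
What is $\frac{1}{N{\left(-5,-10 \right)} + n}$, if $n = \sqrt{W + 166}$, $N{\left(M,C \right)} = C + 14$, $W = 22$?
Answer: $- \frac{1}{43} + \frac{\sqrt{47}}{86} \approx 0.056461$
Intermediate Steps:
$N{\left(M,C \right)} = 14 + C$
$n = 2 \sqrt{47}$ ($n = \sqrt{22 + 166} = \sqrt{188} = 2 \sqrt{47} \approx 13.711$)
$\frac{1}{N{\left(-5,-10 \right)} + n} = \frac{1}{\left(14 - 10\right) + 2 \sqrt{47}} = \frac{1}{4 + 2 \sqrt{47}}$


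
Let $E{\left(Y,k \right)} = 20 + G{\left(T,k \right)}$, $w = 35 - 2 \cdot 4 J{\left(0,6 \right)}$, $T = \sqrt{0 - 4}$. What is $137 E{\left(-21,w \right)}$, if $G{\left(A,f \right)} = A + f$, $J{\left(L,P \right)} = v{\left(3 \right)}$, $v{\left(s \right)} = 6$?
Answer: $959 + 274 i \approx 959.0 + 274.0 i$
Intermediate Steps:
$T = 2 i$ ($T = \sqrt{-4} = 2 i \approx 2.0 i$)
$J{\left(L,P \right)} = 6$
$w = -13$ ($w = 35 - 2 \cdot 4 \cdot 6 = 35 - 8 \cdot 6 = 35 - 48 = -13$)
$E{\left(Y,k \right)} = 20 + k + 2 i$ ($E{\left(Y,k \right)} = 20 + \left(2 i + k\right) = 20 + \left(k + 2 i\right) = 20 + k + 2 i$)
$137 E{\left(-21,w \right)} = 137 \left(20 - 13 + 2 i\right) = 137 \left(7 + 2 i\right) = 959 + 274 i$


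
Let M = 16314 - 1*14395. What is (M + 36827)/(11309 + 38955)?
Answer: 19373/25132 ≈ 0.77085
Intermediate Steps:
M = 1919 (M = 16314 - 14395 = 1919)
(M + 36827)/(11309 + 38955) = (1919 + 36827)/(11309 + 38955) = 38746/50264 = 38746*(1/50264) = 19373/25132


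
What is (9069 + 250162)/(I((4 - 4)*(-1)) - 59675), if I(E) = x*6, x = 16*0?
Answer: -37033/8525 ≈ -4.3440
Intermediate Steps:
x = 0
I(E) = 0 (I(E) = 0*6 = 0)
(9069 + 250162)/(I((4 - 4)*(-1)) - 59675) = (9069 + 250162)/(0 - 59675) = 259231/(-59675) = 259231*(-1/59675) = -37033/8525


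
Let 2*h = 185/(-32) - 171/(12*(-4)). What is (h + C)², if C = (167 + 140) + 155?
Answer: 870073009/4096 ≈ 2.1242e+5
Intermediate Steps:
C = 462 (C = 307 + 155 = 462)
h = -71/64 (h = (185/(-32) - 171/(12*(-4)))/2 = (185*(-1/32) - 171/(-48))/2 = (-185/32 - 171*(-1/48))/2 = (-185/32 + 57/16)/2 = (½)*(-71/32) = -71/64 ≈ -1.1094)
(h + C)² = (-71/64 + 462)² = (29497/64)² = 870073009/4096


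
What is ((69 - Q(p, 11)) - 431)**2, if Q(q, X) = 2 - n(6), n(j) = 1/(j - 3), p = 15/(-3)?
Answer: 1190281/9 ≈ 1.3225e+5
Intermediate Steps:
p = -5 (p = 15*(-1/3) = -5)
n(j) = 1/(-3 + j)
Q(q, X) = 5/3 (Q(q, X) = 2 - 1/(-3 + 6) = 2 - 1/3 = 5/3)
((69 - Q(p, 11)) - 431)**2 = ((69 - 1*5/3) - 431)**2 = ((69 - 5/3) - 431)**2 = (202/3 - 431)**2 = (-1091/3)**2 = 1190281/9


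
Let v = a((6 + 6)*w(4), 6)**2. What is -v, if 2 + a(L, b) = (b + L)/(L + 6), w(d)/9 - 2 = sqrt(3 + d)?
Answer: -1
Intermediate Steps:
w(d) = 18 + 9*sqrt(3 + d)
a(L, b) = -2 + (L + b)/(6 + L) (a(L, b) = -2 + (b + L)/(L + 6) = -2 + (L + b)/(6 + L))
v = (-222 - 108*sqrt(7))**2/(222 + 108*sqrt(7))**2 (v = ((-12 + 6 - (6 + 6)*(18 + 9*sqrt(3 + 4)))/(6 + (6 + 6)*(18 + 9*sqrt(3 + 4))))**2 = ((-12 + 6 - 12*(18 + 9*sqrt(7)))/(6 + 12*(18 + 9*sqrt(7))))**2 = ((-12 + 6 - (216 + 108*sqrt(7)))/(6 + (216 + 108*sqrt(7))))**2 = ((-12 + 6 + (-216 - 108*sqrt(7)))/(222 + 108*sqrt(7)))**2 = ((-222 - 108*sqrt(7))/(222 + 108*sqrt(7)))**2 = (-222 - 108*sqrt(7))**2/(222 + 108*sqrt(7))**2 ≈ 1.0000)
-v = -1*1 = -1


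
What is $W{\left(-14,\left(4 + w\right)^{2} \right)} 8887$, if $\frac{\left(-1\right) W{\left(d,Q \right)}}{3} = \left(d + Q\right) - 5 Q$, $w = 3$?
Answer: $5598810$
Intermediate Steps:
$W{\left(d,Q \right)} = - 3 d + 12 Q$ ($W{\left(d,Q \right)} = - 3 \left(\left(d + Q\right) - 5 Q\right) = - 3 \left(\left(Q + d\right) - 5 Q\right) = - 3 \left(d - 4 Q\right) = - 3 d + 12 Q$)
$W{\left(-14,\left(4 + w\right)^{2} \right)} 8887 = \left(\left(-3\right) \left(-14\right) + 12 \left(4 + 3\right)^{2}\right) 8887 = \left(42 + 12 \cdot 7^{2}\right) 8887 = \left(42 + 12 \cdot 49\right) 8887 = \left(42 + 588\right) 8887 = 630 \cdot 8887 = 5598810$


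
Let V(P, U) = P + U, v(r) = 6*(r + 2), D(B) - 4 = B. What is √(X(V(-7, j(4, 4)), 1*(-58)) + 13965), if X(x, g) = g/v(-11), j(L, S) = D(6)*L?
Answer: 2*√282813/9 ≈ 118.18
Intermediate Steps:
D(B) = 4 + B
j(L, S) = 10*L (j(L, S) = (4 + 6)*L = 10*L)
v(r) = 12 + 6*r (v(r) = 6*(2 + r) = 12 + 6*r)
X(x, g) = -g/54 (X(x, g) = g/(12 + 6*(-11)) = g/(12 - 66) = g/(-54) = g*(-1/54) = -g/54)
√(X(V(-7, j(4, 4)), 1*(-58)) + 13965) = √(-(-58)/54 + 13965) = √(-1/54*(-58) + 13965) = √(29/27 + 13965) = √(377084/27) = 2*√282813/9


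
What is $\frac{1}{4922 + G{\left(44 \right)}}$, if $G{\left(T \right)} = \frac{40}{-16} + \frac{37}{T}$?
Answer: $\frac{44}{216495} \approx 0.00020324$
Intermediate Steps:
$G{\left(T \right)} = - \frac{5}{2} + \frac{37}{T}$ ($G{\left(T \right)} = 40 \left(- \frac{1}{16}\right) + \frac{37}{T} = - \frac{5}{2} + \frac{37}{T}$)
$\frac{1}{4922 + G{\left(44 \right)}} = \frac{1}{4922 - \left(\frac{5}{2} - \frac{37}{44}\right)} = \frac{1}{4922 + \left(- \frac{5}{2} + 37 \cdot \frac{1}{44}\right)} = \frac{1}{4922 + \left(- \frac{5}{2} + \frac{37}{44}\right)} = \frac{1}{4922 - \frac{73}{44}} = \frac{1}{\frac{216495}{44}} = \frac{44}{216495}$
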